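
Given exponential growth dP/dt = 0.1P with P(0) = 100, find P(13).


The ODE dP/dt = 0.1P has solution P(t) = P(0)e^(0.1t).
Substitute P(0) = 100 and t = 13: P(13) = 100 e^(1.30) ≈ 367.


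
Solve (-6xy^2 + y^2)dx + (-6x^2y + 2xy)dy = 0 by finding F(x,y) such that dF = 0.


Check exactness: ∂M/∂y = -12xy + 2y and ∂N/∂x = -12xy + 2y; equal, so the equation is exact.
Integrate M with respect to x (treating y as constant): ∫M dx = -3x^2y^2 + xy^2 + h(y).
Differentiate w.r.t. y and set equal to N: all terms match, so h'(y) = 0 and h is a constant absorbed into C.
General solution: -3x^2y^2 + xy^2 = C.


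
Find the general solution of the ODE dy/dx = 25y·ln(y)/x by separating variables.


Separate: dy/[y ln(y)] = 25 dx/x.
Substitute u = ln(y): du/u = 25 dx/x.
Integrate: ln|ln(y)| = 25ln|x| + C₀, hence ln(y) = C·x^25.


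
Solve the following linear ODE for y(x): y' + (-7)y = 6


P(x) = -7 ⇒ μ = e^(-7x).
(μ y)' = 6e^(-7x) ⇒ μ y = -(6/7)e^(-7x) + C.
Divide by μ: y = -6/7 + Ce^(7x).


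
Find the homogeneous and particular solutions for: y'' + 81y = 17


Homogeneous part: r² + 81 = 0 ⇒ r = ±9i, so y_h = C₁cos(9x) + C₂sin(9x).
Try constant y_p = A; plug in: 81A = 17 ⇒ A = 17/81.
General solution: y = C₁cos(9x) + C₂sin(9x) + 17/81.


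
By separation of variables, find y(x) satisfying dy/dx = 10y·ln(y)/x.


Separate: dy/[y ln(y)] = 10 dx/x.
Substitute u = ln(y): du/u = 10 dx/x.
Integrate: ln|ln(y)| = 10ln|x| + C₀, hence ln(y) = C·x^10.


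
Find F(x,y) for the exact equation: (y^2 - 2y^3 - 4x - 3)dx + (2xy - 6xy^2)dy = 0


Check exactness: ∂M/∂y = 2y - 6y^2 and ∂N/∂x = 2y - 6y^2; equal, so the equation is exact.
Integrate M with respect to x (treating y as constant): ∫M dx = xy^2 - 2xy^3 - 2x^2 - 3x + h(y).
Differentiate w.r.t. y and set equal to N: all terms match, so h'(y) = 0 and h is a constant absorbed into C.
General solution: xy^2 - 2xy^3 - 2x^2 - 3x = C.


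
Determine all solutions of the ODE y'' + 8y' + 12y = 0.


Characteristic equation: r² + 8r + 12 = 0.
Factor: (r + 6)(r + 2) = 0 ⇒ r = -6, -2 (distinct real).
General solution: y = C₁e^(-6x) + C₂e^(-2x).


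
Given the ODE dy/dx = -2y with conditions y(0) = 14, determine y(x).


General solution of y' = -2y is y = Ce^(-2x).
Apply y(0) = 14: C = 14.
Particular solution: y = 14e^(-2x).


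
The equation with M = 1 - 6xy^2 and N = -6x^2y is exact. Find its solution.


Check exactness: ∂M/∂y = -12xy and ∂N/∂x = -12xy; equal, so the equation is exact.
Integrate M with respect to x (treating y as constant): ∫M dx = x - 3x^2y^2 + h(y).
Differentiate w.r.t. y and set equal to N: all terms match, so h'(y) = 0 and h is a constant absorbed into C.
General solution: x - 3x^2y^2 = C.


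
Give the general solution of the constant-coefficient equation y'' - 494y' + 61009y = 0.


Characteristic equation: r² - 494r + 61009 = 0, i.e. (r - 247)² = 0.
Repeated root r = 247; include an x factor for the second linearly independent solution.
General solution: y = (C₁ + C₂x)e^(247x).


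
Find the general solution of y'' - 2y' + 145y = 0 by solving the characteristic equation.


Characteristic equation: r² - 2r + 145 = 0.
Discriminant is negative; roots r = 1 ± 12i (complex conjugate pair).
General solution uses e^(α x)(C₁ cos(β x) + C₂ sin(β x)): y = e^(x)(C₁cos(12x) + C₂sin(12x)).


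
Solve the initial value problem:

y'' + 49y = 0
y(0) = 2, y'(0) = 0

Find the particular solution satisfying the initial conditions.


Characteristic roots of r² + 49 = 0 are ±7i, so y = C₁cos(7x) + C₂sin(7x).
Apply y(0) = 2: C₁ = 2. Differentiate and apply y'(0) = 0: 7·C₂ = 0, so C₂ = 0.
Particular solution: y = 2cos(7x).


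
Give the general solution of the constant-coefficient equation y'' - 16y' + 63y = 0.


Characteristic equation: r² - 16r + 63 = 0.
Factor: (r - 7)(r - 9) = 0 ⇒ r = 7, 9 (distinct real).
General solution: y = C₁e^(7x) + C₂e^(9x).


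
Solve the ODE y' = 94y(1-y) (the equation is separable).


Separate: dy/[y(1-y)] = 94 dx.
Partial fractions: 1/[y(1-y)] = 1/y + 1/(1-y).
Integrate: ln|y/(1-y)| = 94x + C₀.
Solve for y: y = 1/(1 + Ce^(-94x)).


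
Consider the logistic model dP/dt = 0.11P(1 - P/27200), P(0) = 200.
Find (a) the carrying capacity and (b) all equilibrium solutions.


Logistic ODE dP/dt = 0.11P(1 - P/27200) has equilibria where dP/dt = 0, i.e. P = 0 or P = 27200.
The coefficient (1 - P/K) = 0 when P = K, identifying K = 27200 as the carrying capacity.
(a) K = 27200; (b) equilibria P = 0 and P = 27200.


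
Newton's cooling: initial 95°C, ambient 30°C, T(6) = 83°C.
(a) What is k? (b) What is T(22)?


Newton's law: T(t) = T_a + (T₀ - T_a)e^(-kt).
(a) Use T(6) = 83: (83 - 30)/(95 - 30) = e^(-k·6), so k = -ln(0.815)/6 ≈ 0.0340.
(b) Apply k to t = 22: T(22) = 30 + (65)e^(-0.748) ≈ 60.8°C.


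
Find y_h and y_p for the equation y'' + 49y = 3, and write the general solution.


Homogeneous part: r² + 49 = 0 ⇒ r = ±7i, so y_h = C₁cos(7x) + C₂sin(7x).
Try constant y_p = A; plug in: 49A = 3 ⇒ A = 3/49.
General solution: y = C₁cos(7x) + C₂sin(7x) + 3/49.


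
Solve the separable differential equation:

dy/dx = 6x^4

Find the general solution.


Integrate both sides with respect to x: y = ∫ 6x^4 dx = (6/5)x^5 + C.


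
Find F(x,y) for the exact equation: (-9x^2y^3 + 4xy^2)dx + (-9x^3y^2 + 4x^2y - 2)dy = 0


Check exactness: ∂M/∂y = -27x^2y^2 + 8xy and ∂N/∂x = -27x^2y^2 + 8xy; equal, so the equation is exact.
Integrate M with respect to x (treating y as constant): ∫M dx = -3x^3y^3 + 2x^2y^2 + h(y).
Differentiate w.r.t. y and set equal to N: the x-dependent terms already match, leaving h'(y) = -2. Integrate: h(y) = -2y.
So F(x,y) = -3x^3y^3 + 2x^2y^2 - 2y.
General solution: -3x^3y^3 + 2x^2y^2 - 2y = C.


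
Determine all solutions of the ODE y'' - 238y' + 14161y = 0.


Characteristic equation: r² - 238r + 14161 = 0, i.e. (r - 119)² = 0.
Repeated root r = 119; include an x factor for the second linearly independent solution.
General solution: y = (C₁ + C₂x)e^(119x).


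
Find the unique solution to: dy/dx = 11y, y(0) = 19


General solution of y' = 11y is y = Ce^(11x).
Apply y(0) = 19: C = 19.
Particular solution: y = 19e^(11x).


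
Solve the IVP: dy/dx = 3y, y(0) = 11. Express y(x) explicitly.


General solution of y' = 3y is y = Ce^(3x).
Apply y(0) = 11: C = 11.
Particular solution: y = 11e^(3x).


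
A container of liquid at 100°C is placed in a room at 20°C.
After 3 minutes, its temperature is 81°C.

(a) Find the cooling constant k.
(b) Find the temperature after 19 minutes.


Newton's law: T(t) = T_a + (T₀ - T_a)e^(-kt).
(a) Use T(3) = 81: (81 - 20)/(100 - 20) = e^(-k·3), so k = -ln(0.762)/3 ≈ 0.0904.
(b) Apply k to t = 19: T(19) = 20 + (80)e^(-1.717) ≈ 34.4°C.


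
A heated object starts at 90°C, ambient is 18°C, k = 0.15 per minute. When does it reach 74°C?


From T(t) = T_a + (T₀ - T_a)e^(-kt), set T(t) = 74:
(74 - 18) / (90 - 18) = e^(-0.15t), so t = -ln(0.778)/0.15 ≈ 1.7 minutes.


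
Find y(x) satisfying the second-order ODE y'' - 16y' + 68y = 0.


Characteristic equation: r² - 16r + 68 = 0.
Discriminant is negative; roots r = 8 ± 2i (complex conjugate pair).
General solution uses e^(α x)(C₁ cos(β x) + C₂ sin(β x)): y = e^(8x)(C₁cos(2x) + C₂sin(2x)).


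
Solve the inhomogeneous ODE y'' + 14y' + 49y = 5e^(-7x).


Characteristic polynomial (r + 7)² = 0; repeated root r = -7.
y_h = (C₁ + C₂x)e^(-7x). Forcing matches the repeated root (resonance), so try y_p = Ax² e^(-7x).
Substitute and solve for A: 2A = 5, so A = 5/2.
General solution: y = (C₁ + C₂x + (5/2)x²)e^(-7x).


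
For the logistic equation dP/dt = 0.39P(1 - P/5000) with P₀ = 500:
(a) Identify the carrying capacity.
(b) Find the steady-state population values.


Logistic ODE dP/dt = 0.39P(1 - P/5000) has equilibria where dP/dt = 0, i.e. P = 0 or P = 5000.
The coefficient (1 - P/K) = 0 when P = K, identifying K = 5000 as the carrying capacity.
(a) K = 5000; (b) equilibria P = 0 and P = 5000.


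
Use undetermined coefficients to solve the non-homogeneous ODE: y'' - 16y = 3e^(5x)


Characteristic roots of r² - 16 = 0 are -4, 4.
y_h = C₁e^(-4x) + C₂e^(4x).
Forcing exponent 5 is not a characteristic root; try y_p = Ae^(5x).
Substitute: A·(25 + (0)·5 + (-16)) = A·9 = 3, so A = 1/3.
General solution: y = C₁e^(-4x) + C₂e^(4x) + (1/3)e^(5x).


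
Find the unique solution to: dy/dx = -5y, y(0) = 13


General solution of y' = -5y is y = Ce^(-5x).
Apply y(0) = 13: C = 13.
Particular solution: y = 13e^(-5x).


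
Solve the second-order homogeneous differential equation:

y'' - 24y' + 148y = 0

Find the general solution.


Characteristic equation: r² - 24r + 148 = 0.
Discriminant is negative; roots r = 12 ± 2i (complex conjugate pair).
General solution uses e^(α x)(C₁ cos(β x) + C₂ sin(β x)): y = e^(12x)(C₁cos(2x) + C₂sin(2x)).


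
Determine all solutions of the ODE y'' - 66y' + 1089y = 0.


Characteristic equation: r² - 66r + 1089 = 0, i.e. (r - 33)² = 0.
Repeated root r = 33; include an x factor for the second linearly independent solution.
General solution: y = (C₁ + C₂x)e^(33x).


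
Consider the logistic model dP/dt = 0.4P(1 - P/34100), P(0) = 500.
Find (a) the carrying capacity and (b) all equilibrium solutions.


Logistic ODE dP/dt = 0.4P(1 - P/34100) has equilibria where dP/dt = 0, i.e. P = 0 or P = 34100.
The coefficient (1 - P/K) = 0 when P = K, identifying K = 34100 as the carrying capacity.
(a) K = 34100; (b) equilibria P = 0 and P = 34100.


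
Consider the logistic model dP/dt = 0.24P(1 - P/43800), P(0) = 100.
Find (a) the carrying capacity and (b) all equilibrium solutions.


Logistic ODE dP/dt = 0.24P(1 - P/43800) has equilibria where dP/dt = 0, i.e. P = 0 or P = 43800.
The coefficient (1 - P/K) = 0 when P = K, identifying K = 43800 as the carrying capacity.
(a) K = 43800; (b) equilibria P = 0 and P = 43800.


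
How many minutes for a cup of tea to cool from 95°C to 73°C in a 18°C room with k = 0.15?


From T(t) = T_a + (T₀ - T_a)e^(-kt), set T(t) = 73:
(73 - 18) / (95 - 18) = e^(-0.15t), so t = -ln(0.714)/0.15 ≈ 2.2 minutes.


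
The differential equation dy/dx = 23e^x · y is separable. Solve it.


Separate variables: dy/y = 23e^x dx.
Integrate: ln|y| = 23e^x + C₀.
Exponentiate: y = Ce^(23e^x).


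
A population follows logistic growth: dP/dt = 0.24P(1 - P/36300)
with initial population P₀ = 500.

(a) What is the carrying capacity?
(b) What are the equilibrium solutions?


Logistic ODE dP/dt = 0.24P(1 - P/36300) has equilibria where dP/dt = 0, i.e. P = 0 or P = 36300.
The coefficient (1 - P/K) = 0 when P = K, identifying K = 36300 as the carrying capacity.
(a) K = 36300; (b) equilibria P = 0 and P = 36300.


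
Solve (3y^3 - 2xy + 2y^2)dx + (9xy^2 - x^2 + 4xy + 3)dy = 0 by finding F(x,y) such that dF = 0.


Check exactness: ∂M/∂y = 9y^2 - 2x + 4y and ∂N/∂x = 9y^2 - 2x + 4y; equal, so the equation is exact.
Integrate M with respect to x (treating y as constant): ∫M dx = 3xy^3 - x^2y + 2xy^2 + h(y).
Differentiate w.r.t. y and set equal to N: the x-dependent terms already match, leaving h'(y) = 3. Integrate: h(y) = 3y.
So F(x,y) = 3xy^3 - x^2y + 2xy^2 + 3y.
General solution: 3xy^3 - x^2y + 2xy^2 + 3y = C.


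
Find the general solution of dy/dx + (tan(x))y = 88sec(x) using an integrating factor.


P(x) = tan(x) ⇒ μ = e^(∫tan(x)dx) = sec(x).
(sec(x) y)' = 88sec²(x) ⇒ sec(x) y = 88tan(x) + C.
Multiply by cos(x): y = 88sin(x) + C·cos(x).


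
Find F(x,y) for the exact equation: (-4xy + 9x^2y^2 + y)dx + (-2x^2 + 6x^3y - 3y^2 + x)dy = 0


Check exactness: ∂M/∂y = -4x + 18x^2y + 1 and ∂N/∂x = -4x + 18x^2y + 1; equal, so the equation is exact.
Integrate M with respect to x (treating y as constant): ∫M dx = -2x^2y + 3x^3y^2 + xy + h(y).
Differentiate w.r.t. y and set equal to N: the x-dependent terms already match, leaving h'(y) = -3y^2. Integrate: h(y) = -y^3.
So F(x,y) = -2x^2y + 3x^3y^2 - y^3 + xy.
General solution: -2x^2y + 3x^3y^2 - y^3 + xy = C.


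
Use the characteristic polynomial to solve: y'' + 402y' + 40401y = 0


Characteristic equation: r² + 402r + 40401 = 0, i.e. (r + 201)² = 0.
Repeated root r = -201; include an x factor for the second linearly independent solution.
General solution: y = (C₁ + C₂x)e^(-201x).


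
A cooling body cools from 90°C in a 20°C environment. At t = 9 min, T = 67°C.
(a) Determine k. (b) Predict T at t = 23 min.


Newton's law: T(t) = T_a + (T₀ - T_a)e^(-kt).
(a) Use T(9) = 67: (67 - 20)/(90 - 20) = e^(-k·9), so k = -ln(0.671)/9 ≈ 0.0443.
(b) Apply k to t = 23: T(23) = 20 + (70)e^(-1.018) ≈ 45.3°C.


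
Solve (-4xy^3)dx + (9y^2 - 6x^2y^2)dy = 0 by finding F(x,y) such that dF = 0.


Check exactness: ∂M/∂y = -12xy^2 and ∂N/∂x = -12xy^2; equal, so the equation is exact.
Integrate M with respect to x (treating y as constant): ∫M dx = -2x^2y^3 + h(y).
Differentiate w.r.t. y and set equal to N: the x-dependent terms already match, leaving h'(y) = 9y^2. Integrate: h(y) = 3y^3.
So F(x,y) = 3y^3 - 2x^2y^3.
General solution: 3y^3 - 2x^2y^3 = C.


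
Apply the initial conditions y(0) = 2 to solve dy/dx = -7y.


General solution of y' = -7y is y = Ce^(-7x).
Apply y(0) = 2: C = 2.
Particular solution: y = 2e^(-7x).


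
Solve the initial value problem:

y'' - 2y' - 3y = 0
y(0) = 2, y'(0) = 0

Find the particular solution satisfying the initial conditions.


Characteristic roots of r² - 2r - 3 = 0 are -1, 3.
General solution y = c₁ e^(-x) + c₂ e^(3x).
Apply y(0) = 2: c₁ + c₂ = 2. Apply y'(0) = 0: -1 c₁ + 3 c₂ = 0.
Solve: c₁ = 3/2, c₂ = 1/2.
Particular solution: y = (3/2)e^(-x) + (1/2)e^(3x).


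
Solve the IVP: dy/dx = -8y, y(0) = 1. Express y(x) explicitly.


General solution of y' = -8y is y = Ce^(-8x).
Apply y(0) = 1: C = 1.
Particular solution: y = e^(-8x).


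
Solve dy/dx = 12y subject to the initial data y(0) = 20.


General solution of y' = 12y is y = Ce^(12x).
Apply y(0) = 20: C = 20.
Particular solution: y = 20e^(12x).


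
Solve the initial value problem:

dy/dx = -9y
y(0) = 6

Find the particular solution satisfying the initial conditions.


General solution of y' = -9y is y = Ce^(-9x).
Apply y(0) = 6: C = 6.
Particular solution: y = 6e^(-9x).


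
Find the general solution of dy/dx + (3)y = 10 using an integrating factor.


P(x) = 3, Q(x) = 10; integrating factor μ = e^(3x).
(μ y)' = 10e^(3x) ⇒ μ y = (10/3)e^(3x) + C.
Divide by μ: y = 10/3 + Ce^(-3x).


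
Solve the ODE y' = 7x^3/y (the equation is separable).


Separate variables: y dy = 7x^3 dx.
Integrate both sides: y²/2 = (7/4)x^4 + C₀.
Multiply by 2: y² = (7/2)x^4 + C.


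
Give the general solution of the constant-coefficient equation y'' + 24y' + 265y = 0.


Characteristic equation: r² + 24r + 265 = 0.
Discriminant is negative; roots r = -12 ± 11i (complex conjugate pair).
General solution uses e^(α x)(C₁ cos(β x) + C₂ sin(β x)): y = e^(-12x)(C₁cos(11x) + C₂sin(11x)).


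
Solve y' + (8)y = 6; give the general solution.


P(x) = 8, Q(x) = 6; integrating factor μ = e^(8x).
(μ y)' = 6e^(8x) ⇒ μ y = (3/4)e^(8x) + C.
Divide by μ: y = 3/4 + Ce^(-8x).


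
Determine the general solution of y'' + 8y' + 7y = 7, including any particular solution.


Characteristic roots of r² + 8r + 7 = 0 are -7, -1.
y_h = C₁e^(-7x) + C₂e^(-x).
Constant forcing; try y_p = A. Then 7A = 7 ⇒ A = 1.
General solution: y = C₁e^(-7x) + C₂e^(-x) + 1.


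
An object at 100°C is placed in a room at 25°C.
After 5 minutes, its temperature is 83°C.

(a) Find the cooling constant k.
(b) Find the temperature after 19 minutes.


Newton's law: T(t) = T_a + (T₀ - T_a)e^(-kt).
(a) Use T(5) = 83: (83 - 25)/(100 - 25) = e^(-k·5), so k = -ln(0.773)/5 ≈ 0.0514.
(b) Apply k to t = 19: T(19) = 25 + (75)e^(-0.977) ≈ 53.2°C.


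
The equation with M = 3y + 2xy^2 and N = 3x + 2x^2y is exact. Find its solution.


Check exactness: ∂M/∂y = 3 + 4xy and ∂N/∂x = 3 + 4xy; equal, so the equation is exact.
Integrate M with respect to x (treating y as constant): ∫M dx = 3xy + x^2y^2 + h(y).
Differentiate w.r.t. y and set equal to N: all terms match, so h'(y) = 0 and h is a constant absorbed into C.
General solution: 3xy + x^2y^2 = C.


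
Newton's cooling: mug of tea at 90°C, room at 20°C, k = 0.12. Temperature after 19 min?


Newton's law: dT/dt = -k(T - T_a) has solution T(t) = T_a + (T₀ - T_a)e^(-kt).
Plug in T_a = 20, T₀ = 90, k = 0.12, t = 19: T(19) = 20 + (70)e^(-2.28) ≈ 27.2°C.


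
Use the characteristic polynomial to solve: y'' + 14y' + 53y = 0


Characteristic equation: r² + 14r + 53 = 0.
Discriminant is negative; roots r = -7 ± 2i (complex conjugate pair).
General solution uses e^(α x)(C₁ cos(β x) + C₂ sin(β x)): y = e^(-7x)(C₁cos(2x) + C₂sin(2x)).


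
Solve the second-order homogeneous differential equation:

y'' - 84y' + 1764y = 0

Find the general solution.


Characteristic equation: r² - 84r + 1764 = 0, i.e. (r - 42)² = 0.
Repeated root r = 42; include an x factor for the second linearly independent solution.
General solution: y = (C₁ + C₂x)e^(42x).


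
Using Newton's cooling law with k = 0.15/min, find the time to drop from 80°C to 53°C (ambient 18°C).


From T(t) = T_a + (T₀ - T_a)e^(-kt), set T(t) = 53:
(53 - 18) / (80 - 18) = e^(-0.15t), so t = -ln(0.565)/0.15 ≈ 3.8 minutes.


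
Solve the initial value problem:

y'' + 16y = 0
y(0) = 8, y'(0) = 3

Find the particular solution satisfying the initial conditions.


Characteristic roots of r² + 16 = 0 are ±4i, so y = C₁cos(4x) + C₂sin(4x).
Apply y(0) = 8: C₁ = 8. Differentiate and apply y'(0) = 3: 4·C₂ = 3, so C₂ = 3/4.
Particular solution: y = 8cos(4x) + (3/4)sin(4x).


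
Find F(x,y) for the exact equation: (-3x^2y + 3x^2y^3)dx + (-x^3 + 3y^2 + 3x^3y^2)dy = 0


Check exactness: ∂M/∂y = -3x^2 + 9x^2y^2 and ∂N/∂x = -3x^2 + 9x^2y^2; equal, so the equation is exact.
Integrate M with respect to x (treating y as constant): ∫M dx = -x^3y + x^3y^3 + h(y).
Differentiate w.r.t. y and set equal to N: the x-dependent terms already match, leaving h'(y) = 3y^2. Integrate: h(y) = y^3.
So F(x,y) = -x^3y + y^3 + x^3y^3.
General solution: -x^3y + y^3 + x^3y^3 = C.


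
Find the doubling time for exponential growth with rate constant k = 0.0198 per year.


Exponential growth: P(t) = P₀ e^(0.0198t). Set P(t)/P₀ = 2: e^(0.0198t) = 2.
Solve: t = ln(2)/0.0198 ≈ 35.01 years.


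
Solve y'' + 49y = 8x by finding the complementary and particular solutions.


Homogeneous: r² + 49 = 0 ⇒ r = ±7i, y_h = C₁cos(7x) + C₂sin(7x).
Polynomial forcing; try y_p = Ax + B. Then y_p'' + 49 y_p = 49(Ax + B) = 8x, so B = 0 and A = 8/49.
General solution: y = C₁cos(7x) + C₂sin(7x) + (8/49)x.


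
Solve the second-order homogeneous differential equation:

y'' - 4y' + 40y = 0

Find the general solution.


Characteristic equation: r² - 4r + 40 = 0.
Discriminant is negative; roots r = 2 ± 6i (complex conjugate pair).
General solution uses e^(α x)(C₁ cos(β x) + C₂ sin(β x)): y = e^(2x)(C₁cos(6x) + C₂sin(6x)).


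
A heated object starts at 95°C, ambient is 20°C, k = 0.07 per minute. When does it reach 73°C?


From T(t) = T_a + (T₀ - T_a)e^(-kt), set T(t) = 73:
(73 - 20) / (95 - 20) = e^(-0.07t), so t = -ln(0.707)/0.07 ≈ 5.0 minutes.


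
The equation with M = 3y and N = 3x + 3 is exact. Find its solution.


Check exactness: ∂M/∂y = 3 and ∂N/∂x = 3; equal, so the equation is exact.
Integrate M with respect to x (treating y as constant): ∫M dx = 3xy + h(y).
Differentiate w.r.t. y and set equal to N: the x-dependent terms already match, leaving h'(y) = 3. Integrate: h(y) = 3y.
So F(x,y) = 3xy + 3y.
General solution: 3xy + 3y = C.


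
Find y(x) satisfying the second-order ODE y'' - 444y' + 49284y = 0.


Characteristic equation: r² - 444r + 49284 = 0, i.e. (r - 222)² = 0.
Repeated root r = 222; include an x factor for the second linearly independent solution.
General solution: y = (C₁ + C₂x)e^(222x).


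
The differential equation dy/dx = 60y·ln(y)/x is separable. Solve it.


Separate: dy/[y ln(y)] = 60 dx/x.
Substitute u = ln(y): du/u = 60 dx/x.
Integrate: ln|ln(y)| = 60ln|x| + C₀, hence ln(y) = C·x^60.


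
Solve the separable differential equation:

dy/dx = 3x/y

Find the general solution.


Separate variables: y dy = 3x dx.
Integrate both sides: y²/2 = (3/2)x^2 + C₀.
Multiply by 2: y² = 3x^2 + C.


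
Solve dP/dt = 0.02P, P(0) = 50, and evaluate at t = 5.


The ODE dP/dt = 0.02P has solution P(t) = P(0)e^(0.02t).
Substitute P(0) = 50 and t = 5: P(5) = 50 e^(0.10) ≈ 55.


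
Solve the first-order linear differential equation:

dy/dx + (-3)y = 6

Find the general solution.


P(x) = -3 ⇒ μ = e^(-3x).
(μ y)' = 6e^(-3x) ⇒ μ y = -2e^(-3x) + C.
Divide by μ: y = -2 + Ce^(3x).


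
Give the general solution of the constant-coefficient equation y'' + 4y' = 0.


Characteristic equation: r² + 4r = 0.
Factor: (r - 0)(r + 4) = 0 ⇒ r = 0, -4 (distinct real).
General solution: y = C₁ + C₂e^(-4x).


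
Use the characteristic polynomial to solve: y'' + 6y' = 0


Characteristic equation: r² + 6r = 0.
Factor: (r - 0)(r + 6) = 0 ⇒ r = 0, -6 (distinct real).
General solution: y = C₁ + C₂e^(-6x).


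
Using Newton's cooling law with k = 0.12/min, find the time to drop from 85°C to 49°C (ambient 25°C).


From T(t) = T_a + (T₀ - T_a)e^(-kt), set T(t) = 49:
(49 - 25) / (85 - 25) = e^(-0.12t), so t = -ln(0.400)/0.12 ≈ 7.6 minutes.


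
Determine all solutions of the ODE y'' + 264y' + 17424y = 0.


Characteristic equation: r² + 264r + 17424 = 0, i.e. (r + 132)² = 0.
Repeated root r = -132; include an x factor for the second linearly independent solution.
General solution: y = (C₁ + C₂x)e^(-132x).


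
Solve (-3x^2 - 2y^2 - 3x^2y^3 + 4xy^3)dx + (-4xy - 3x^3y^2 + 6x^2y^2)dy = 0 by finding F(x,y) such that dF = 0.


Check exactness: ∂M/∂y = -4y - 9x^2y^2 + 12xy^2 and ∂N/∂x = -4y - 9x^2y^2 + 12xy^2; equal, so the equation is exact.
Integrate M with respect to x (treating y as constant): ∫M dx = -x^3 - 2xy^2 - x^3y^3 + 2x^2y^3 + h(y).
Differentiate w.r.t. y and set equal to N: all terms match, so h'(y) = 0 and h is a constant absorbed into C.
General solution: -x^3 - 2xy^2 - x^3y^3 + 2x^2y^3 = C.


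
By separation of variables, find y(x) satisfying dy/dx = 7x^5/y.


Separate variables: y dy = 7x^5 dx.
Integrate both sides: y²/2 = (7/6)x^6 + C₀.
Multiply by 2: y² = (7/3)x^6 + C.


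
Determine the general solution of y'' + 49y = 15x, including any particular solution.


Homogeneous: r² + 49 = 0 ⇒ r = ±7i, y_h = C₁cos(7x) + C₂sin(7x).
Polynomial forcing; try y_p = Ax + B. Then y_p'' + 49 y_p = 49(Ax + B) = 15x, so B = 0 and A = 15/49.
General solution: y = C₁cos(7x) + C₂sin(7x) + (15/49)x.


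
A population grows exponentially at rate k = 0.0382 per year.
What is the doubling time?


Exponential growth: P(t) = P₀ e^(0.0382t). Set P(t)/P₀ = 2: e^(0.0382t) = 2.
Solve: t = ln(2)/0.0382 ≈ 18.15 years.


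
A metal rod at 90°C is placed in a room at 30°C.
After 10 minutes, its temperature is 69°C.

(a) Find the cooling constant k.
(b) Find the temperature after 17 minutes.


Newton's law: T(t) = T_a + (T₀ - T_a)e^(-kt).
(a) Use T(10) = 69: (69 - 30)/(90 - 30) = e^(-k·10), so k = -ln(0.650)/10 ≈ 0.0431.
(b) Apply k to t = 17: T(17) = 30 + (60)e^(-0.732) ≈ 58.8°C.


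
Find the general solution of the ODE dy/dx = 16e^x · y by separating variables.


Separate variables: dy/y = 16e^x dx.
Integrate: ln|y| = 16e^x + C₀.
Exponentiate: y = Ce^(16e^x).


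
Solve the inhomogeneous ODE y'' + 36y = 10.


Homogeneous part: r² + 36 = 0 ⇒ r = ±6i, so y_h = C₁cos(6x) + C₂sin(6x).
Try constant y_p = A; plug in: 36A = 10 ⇒ A = 5/18.
General solution: y = C₁cos(6x) + C₂sin(6x) + 5/18.


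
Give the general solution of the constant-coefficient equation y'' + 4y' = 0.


Characteristic equation: r² + 4r = 0.
Factor: (r + 4)(r - 0) = 0 ⇒ r = -4, 0 (distinct real).
General solution: y = C₁e^(-4x) + C₂.


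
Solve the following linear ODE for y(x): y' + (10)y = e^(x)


P(x) = 10 ⇒ μ = e^(10x).
(μ y)' = e^(11x) ⇒ μ y = e^(11x)/11 + C.
Divide by μ: y = (1/11)e^(x) + Ce^(-10x).


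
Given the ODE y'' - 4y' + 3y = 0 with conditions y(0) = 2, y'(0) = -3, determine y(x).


Characteristic roots of r² - 4r + 3 = 0 are 3, 1.
General solution y = c₁ e^(3x) + c₂ e^(x).
Apply y(0) = 2: c₁ + c₂ = 2. Apply y'(0) = -3: 3 c₁ + 1 c₂ = -3.
Solve: c₁ = -5/2, c₂ = 9/2.
Particular solution: y = -(5/2)e^(3x) + (9/2)e^(x).


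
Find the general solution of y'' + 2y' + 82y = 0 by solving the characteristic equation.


Characteristic equation: r² + 2r + 82 = 0.
Discriminant is negative; roots r = -1 ± 9i (complex conjugate pair).
General solution uses e^(α x)(C₁ cos(β x) + C₂ sin(β x)): y = e^(-x)(C₁cos(9x) + C₂sin(9x)).


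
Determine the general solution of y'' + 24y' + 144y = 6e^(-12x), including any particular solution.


Characteristic polynomial (r + 12)² = 0; repeated root r = -12.
y_h = (C₁ + C₂x)e^(-12x). Forcing matches the repeated root (resonance), so try y_p = Ax² e^(-12x).
Substitute and solve for A: 2A = 6, so A = 3.
General solution: y = (C₁ + C₂x + 3x²)e^(-12x).


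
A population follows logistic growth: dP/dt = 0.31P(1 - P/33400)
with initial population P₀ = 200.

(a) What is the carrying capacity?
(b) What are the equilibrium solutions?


Logistic ODE dP/dt = 0.31P(1 - P/33400) has equilibria where dP/dt = 0, i.e. P = 0 or P = 33400.
The coefficient (1 - P/K) = 0 when P = K, identifying K = 33400 as the carrying capacity.
(a) K = 33400; (b) equilibria P = 0 and P = 33400.


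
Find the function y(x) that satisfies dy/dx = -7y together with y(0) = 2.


General solution of y' = -7y is y = Ce^(-7x).
Apply y(0) = 2: C = 2.
Particular solution: y = 2e^(-7x).


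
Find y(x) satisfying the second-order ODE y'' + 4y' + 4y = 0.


Characteristic equation: r² + 4r + 4 = 0, i.e. (r + 2)² = 0.
Repeated root r = -2; include an x factor for the second linearly independent solution.
General solution: y = (C₁ + C₂x)e^(-2x).


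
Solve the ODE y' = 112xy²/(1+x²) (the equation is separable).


Separate: dy/y² = 112x/(1+x²) dx.
Integrate LHS: ∫ dy/y² = -1/y.
Integrate RHS via u = 1+x²: 56ln(1+x²) + C.
Result: -1/y = 56ln(1+x²) + C.


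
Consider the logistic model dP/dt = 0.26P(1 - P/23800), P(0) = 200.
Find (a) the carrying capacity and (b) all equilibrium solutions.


Logistic ODE dP/dt = 0.26P(1 - P/23800) has equilibria where dP/dt = 0, i.e. P = 0 or P = 23800.
The coefficient (1 - P/K) = 0 when P = K, identifying K = 23800 as the carrying capacity.
(a) K = 23800; (b) equilibria P = 0 and P = 23800.


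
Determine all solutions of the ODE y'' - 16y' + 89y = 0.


Characteristic equation: r² - 16r + 89 = 0.
Discriminant is negative; roots r = 8 ± 5i (complex conjugate pair).
General solution uses e^(α x)(C₁ cos(β x) + C₂ sin(β x)): y = e^(8x)(C₁cos(5x) + C₂sin(5x)).


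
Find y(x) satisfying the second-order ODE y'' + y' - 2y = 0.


Characteristic equation: r² + r - 2 = 0.
Factor: (r + 2)(r - 1) = 0 ⇒ r = -2, 1 (distinct real).
General solution: y = C₁e^(-2x) + C₂e^(x).


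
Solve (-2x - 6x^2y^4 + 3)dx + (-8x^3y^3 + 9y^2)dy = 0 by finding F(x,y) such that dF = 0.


Check exactness: ∂M/∂y = -24x^2y^3 and ∂N/∂x = -24x^2y^3; equal, so the equation is exact.
Integrate M with respect to x (treating y as constant): ∫M dx = -x^2 - 2x^3y^4 + 3x + h(y).
Differentiate w.r.t. y and set equal to N: the x-dependent terms already match, leaving h'(y) = 9y^2. Integrate: h(y) = 3y^3.
So F(x,y) = -x^2 - 2x^3y^4 + 3x + 3y^3.
General solution: -x^2 - 2x^3y^4 + 3x + 3y^3 = C.


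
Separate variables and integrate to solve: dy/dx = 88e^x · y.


Separate variables: dy/y = 88e^x dx.
Integrate: ln|y| = 88e^x + C₀.
Exponentiate: y = Ce^(88e^x).


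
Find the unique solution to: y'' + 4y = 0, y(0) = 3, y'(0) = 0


Characteristic roots of r² + 4 = 0 are ±2i, so y = C₁cos(2x) + C₂sin(2x).
Apply y(0) = 3: C₁ = 3. Differentiate and apply y'(0) = 0: 2·C₂ = 0, so C₂ = 0.
Particular solution: y = 3cos(2x).


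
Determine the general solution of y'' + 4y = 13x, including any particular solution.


Homogeneous: r² + 4 = 0 ⇒ r = ±2i, y_h = C₁cos(2x) + C₂sin(2x).
Polynomial forcing; try y_p = Ax + B. Then y_p'' + 4 y_p = 4(Ax + B) = 13x, so B = 0 and A = 13/4.
General solution: y = C₁cos(2x) + C₂sin(2x) + (13/4)x.


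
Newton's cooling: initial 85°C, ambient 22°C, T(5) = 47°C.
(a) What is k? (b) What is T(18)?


Newton's law: T(t) = T_a + (T₀ - T_a)e^(-kt).
(a) Use T(5) = 47: (47 - 22)/(85 - 22) = e^(-k·5), so k = -ln(0.397)/5 ≈ 0.1849.
(b) Apply k to t = 18: T(18) = 22 + (63)e^(-3.327) ≈ 24.3°C.


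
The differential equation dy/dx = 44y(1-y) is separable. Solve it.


Separate: dy/[y(1-y)] = 44 dx.
Partial fractions: 1/[y(1-y)] = 1/y + 1/(1-y).
Integrate: ln|y/(1-y)| = 44x + C₀.
Solve for y: y = 1/(1 + Ce^(-44x)).


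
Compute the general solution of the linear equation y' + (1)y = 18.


P(x) = 1, Q(x) = 18; integrating factor μ = e^(x).
(μ y)' = 18e^(x) ⇒ μ y = 18e^(x) + C.
Divide by μ: y = 18 + Ce^(-x).


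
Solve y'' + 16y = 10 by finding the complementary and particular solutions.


Homogeneous part: r² + 16 = 0 ⇒ r = ±4i, so y_h = C₁cos(4x) + C₂sin(4x).
Try constant y_p = A; plug in: 16A = 10 ⇒ A = 5/8.
General solution: y = C₁cos(4x) + C₂sin(4x) + 5/8.


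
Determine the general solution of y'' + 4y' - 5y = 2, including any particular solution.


Characteristic roots of r² + 4r - 5 = 0 are 1, -5.
y_h = C₁e^(x) + C₂e^(-5x).
Forcing exponent 0 is not a characteristic root; try y_p = A.
Substitute: A·(0 + (4)·0 + (-5)) = A·-5 = 2, so A = -2/5.
General solution: y = C₁e^(x) + C₂e^(-5x) - 2/5.


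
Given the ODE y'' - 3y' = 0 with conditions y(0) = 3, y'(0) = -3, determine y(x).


Characteristic roots of r² - 3r = 0 are 3, 0.
General solution y = c₁ e^(3x) + c₂.
Apply y(0) = 3: c₁ + c₂ = 3. Apply y'(0) = -3: 3 c₁ + 0 c₂ = -3.
Solve: c₁ = -1, c₂ = 4.
Particular solution: y = -e^(3x) + 4.


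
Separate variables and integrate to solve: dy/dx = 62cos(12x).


g(y) = 1, so integrate directly: y = ∫ 62cos(12x) dx = (31/6)sin(12x) + C.


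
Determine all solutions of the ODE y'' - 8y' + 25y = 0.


Characteristic equation: r² - 8r + 25 = 0.
Discriminant is negative; roots r = 4 ± 3i (complex conjugate pair).
General solution uses e^(α x)(C₁ cos(β x) + C₂ sin(β x)): y = e^(4x)(C₁cos(3x) + C₂sin(3x)).


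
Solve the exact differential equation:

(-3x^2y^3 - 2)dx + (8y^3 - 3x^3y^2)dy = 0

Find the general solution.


Check exactness: ∂M/∂y = -9x^2y^2 and ∂N/∂x = -9x^2y^2; equal, so the equation is exact.
Integrate M with respect to x (treating y as constant): ∫M dx = -x^3y^3 - 2x + h(y).
Differentiate w.r.t. y and set equal to N: the x-dependent terms already match, leaving h'(y) = 8y^3. Integrate: h(y) = 2y^4.
So F(x,y) = 2y^4 - x^3y^3 - 2x.
General solution: 2y^4 - x^3y^3 - 2x = C.


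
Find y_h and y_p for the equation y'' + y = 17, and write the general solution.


Homogeneous part: r² + 1 = 0 ⇒ r = ±1i, so y_h = C₁cos(x) + C₂sin(x).
Try constant y_p = A; plug in: 1A = 17 ⇒ A = 17.
General solution: y = C₁cos(x) + C₂sin(x) + 17.


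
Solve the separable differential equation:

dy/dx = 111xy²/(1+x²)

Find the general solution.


Separate: dy/y² = 111x/(1+x²) dx.
Integrate LHS: ∫ dy/y² = -1/y.
Integrate RHS via u = 1+x²: (111/2)ln(1+x²) + C.
Result: -1/y = (111/2)ln(1+x²) + C.


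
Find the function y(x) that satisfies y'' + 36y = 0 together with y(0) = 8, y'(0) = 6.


Characteristic roots of r² + 36 = 0 are ±6i, so y = C₁cos(6x) + C₂sin(6x).
Apply y(0) = 8: C₁ = 8. Differentiate and apply y'(0) = 6: 6·C₂ = 6, so C₂ = 1.
Particular solution: y = 8cos(6x) + sin(6x).


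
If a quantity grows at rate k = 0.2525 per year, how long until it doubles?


Exponential growth: P(t) = P₀ e^(0.2525t). Set P(t)/P₀ = 2: e^(0.2525t) = 2.
Solve: t = ln(2)/0.2525 ≈ 2.75 years.


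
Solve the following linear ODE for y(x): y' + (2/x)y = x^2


P(x) = 2/x ⇒ μ = x^2.
(x^2 y)' = x^4 ⇒ x^2 y = x^5/(5) + C.
Solve for y: y = (1/5)x^3 + C/x^2.


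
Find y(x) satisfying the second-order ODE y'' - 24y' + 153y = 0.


Characteristic equation: r² - 24r + 153 = 0.
Discriminant is negative; roots r = 12 ± 3i (complex conjugate pair).
General solution uses e^(α x)(C₁ cos(β x) + C₂ sin(β x)): y = e^(12x)(C₁cos(3x) + C₂sin(3x)).


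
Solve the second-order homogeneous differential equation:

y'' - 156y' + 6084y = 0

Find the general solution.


Characteristic equation: r² - 156r + 6084 = 0, i.e. (r - 78)² = 0.
Repeated root r = 78; include an x factor for the second linearly independent solution.
General solution: y = (C₁ + C₂x)e^(78x).


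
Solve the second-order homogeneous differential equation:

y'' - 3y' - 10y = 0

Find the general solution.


Characteristic equation: r² - 3r - 10 = 0.
Factor: (r - 5)(r + 2) = 0 ⇒ r = 5, -2 (distinct real).
General solution: y = C₁e^(5x) + C₂e^(-2x).


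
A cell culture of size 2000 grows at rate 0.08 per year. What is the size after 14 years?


The ODE dP/dt = 0.08P has solution P(t) = P(0)e^(0.08t).
Substitute P(0) = 2000 and t = 14: P(14) = 2000 e^(1.12) ≈ 6130.


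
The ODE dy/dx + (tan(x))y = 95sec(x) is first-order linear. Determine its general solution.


P(x) = tan(x) ⇒ μ = e^(∫tan(x)dx) = sec(x).
(sec(x) y)' = 95sec²(x) ⇒ sec(x) y = 95tan(x) + C.
Multiply by cos(x): y = 95sin(x) + C·cos(x).


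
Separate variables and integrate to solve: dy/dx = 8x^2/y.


Separate variables: y dy = 8x^2 dx.
Integrate both sides: y²/2 = (8/3)x^3 + C₀.
Multiply by 2: y² = (16/3)x^3 + C.


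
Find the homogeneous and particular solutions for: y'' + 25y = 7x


Homogeneous: r² + 25 = 0 ⇒ r = ±5i, y_h = C₁cos(5x) + C₂sin(5x).
Polynomial forcing; try y_p = Ax + B. Then y_p'' + 25 y_p = 25(Ax + B) = 7x, so B = 0 and A = 7/25.
General solution: y = C₁cos(5x) + C₂sin(5x) + (7/25)x.


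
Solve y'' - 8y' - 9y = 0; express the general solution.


Characteristic equation: r² - 8r - 9 = 0.
Factor: (r + 1)(r - 9) = 0 ⇒ r = -1, 9 (distinct real).
General solution: y = C₁e^(-x) + C₂e^(9x).


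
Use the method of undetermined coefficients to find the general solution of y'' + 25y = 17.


Homogeneous part: r² + 25 = 0 ⇒ r = ±5i, so y_h = C₁cos(5x) + C₂sin(5x).
Try constant y_p = A; plug in: 25A = 17 ⇒ A = 17/25.
General solution: y = C₁cos(5x) + C₂sin(5x) + 17/25.


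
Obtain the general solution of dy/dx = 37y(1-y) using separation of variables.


Separate: dy/[y(1-y)] = 37 dx.
Partial fractions: 1/[y(1-y)] = 1/y + 1/(1-y).
Integrate: ln|y/(1-y)| = 37x + C₀.
Solve for y: y = 1/(1 + Ce^(-37x)).


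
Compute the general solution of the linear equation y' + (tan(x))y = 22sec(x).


P(x) = tan(x) ⇒ μ = e^(∫tan(x)dx) = sec(x).
(sec(x) y)' = 22sec²(x) ⇒ sec(x) y = 22tan(x) + C.
Multiply by cos(x): y = 22sin(x) + C·cos(x).


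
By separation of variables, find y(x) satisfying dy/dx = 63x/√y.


Separate: √y dy = 63x dx.
Integrate: (2/3)y^(3/2) = (63/2)x² + C.


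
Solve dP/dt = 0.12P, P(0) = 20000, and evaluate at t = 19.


The ODE dP/dt = 0.12P has solution P(t) = P(0)e^(0.12t).
Substitute P(0) = 20000 and t = 19: P(19) = 20000 e^(2.28) ≈ 195534.


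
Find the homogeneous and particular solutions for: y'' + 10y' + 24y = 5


Characteristic roots of r² + 10r + 24 = 0 are -4, -6.
y_h = C₁e^(-4x) + C₂e^(-6x).
Constant forcing; try y_p = A. Then 24A = 5 ⇒ A = 5/24.
General solution: y = C₁e^(-4x) + C₂e^(-6x) + 5/24.


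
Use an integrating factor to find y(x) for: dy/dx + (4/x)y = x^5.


P(x) = 4/x ⇒ μ = x^4.
(x^4 y)' = x^4·x^5 = x^9.
Integrate: x^4 y = x^10/(10) + C.
Solve for y: y = (1/10)x^6 + C/x^4.


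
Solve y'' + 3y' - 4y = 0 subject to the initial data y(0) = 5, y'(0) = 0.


Characteristic roots of r² + 3r - 4 = 0 are -4, 1.
General solution y = c₁ e^(-4x) + c₂ e^(x).
Apply y(0) = 5: c₁ + c₂ = 5. Apply y'(0) = 0: -4 c₁ + 1 c₂ = 0.
Solve: c₁ = 1, c₂ = 4.
Particular solution: y = e^(-4x) + 4e^(x).


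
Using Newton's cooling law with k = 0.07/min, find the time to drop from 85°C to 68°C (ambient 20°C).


From T(t) = T_a + (T₀ - T_a)e^(-kt), set T(t) = 68:
(68 - 20) / (85 - 20) = e^(-0.07t), so t = -ln(0.738)/0.07 ≈ 4.3 minutes.


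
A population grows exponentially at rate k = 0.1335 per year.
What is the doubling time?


Exponential growth: P(t) = P₀ e^(0.1335t). Set P(t)/P₀ = 2: e^(0.1335t) = 2.
Solve: t = ln(2)/0.1335 ≈ 5.19 years.


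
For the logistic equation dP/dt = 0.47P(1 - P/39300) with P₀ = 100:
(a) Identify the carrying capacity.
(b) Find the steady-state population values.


Logistic ODE dP/dt = 0.47P(1 - P/39300) has equilibria where dP/dt = 0, i.e. P = 0 or P = 39300.
The coefficient (1 - P/K) = 0 when P = K, identifying K = 39300 as the carrying capacity.
(a) K = 39300; (b) equilibria P = 0 and P = 39300.


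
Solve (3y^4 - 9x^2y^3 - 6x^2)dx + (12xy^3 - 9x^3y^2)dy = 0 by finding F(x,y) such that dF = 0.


Check exactness: ∂M/∂y = 12y^3 - 27x^2y^2 and ∂N/∂x = 12y^3 - 27x^2y^2; equal, so the equation is exact.
Integrate M with respect to x (treating y as constant): ∫M dx = 3xy^4 - 3x^3y^3 - 2x^3 + h(y).
Differentiate w.r.t. y and set equal to N: all terms match, so h'(y) = 0 and h is a constant absorbed into C.
General solution: 3xy^4 - 3x^3y^3 - 2x^3 = C.


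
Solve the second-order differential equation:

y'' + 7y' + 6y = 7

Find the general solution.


Characteristic roots of r² + 7r + 6 = 0 are -6, -1.
y_h = C₁e^(-6x) + C₂e^(-x).
Constant forcing; try y_p = A. Then 6A = 7 ⇒ A = 7/6.
General solution: y = C₁e^(-6x) + C₂e^(-x) + 7/6.


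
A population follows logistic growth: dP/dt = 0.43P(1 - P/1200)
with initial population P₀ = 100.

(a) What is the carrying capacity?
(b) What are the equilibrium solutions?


Logistic ODE dP/dt = 0.43P(1 - P/1200) has equilibria where dP/dt = 0, i.e. P = 0 or P = 1200.
The coefficient (1 - P/K) = 0 when P = K, identifying K = 1200 as the carrying capacity.
(a) K = 1200; (b) equilibria P = 0 and P = 1200.


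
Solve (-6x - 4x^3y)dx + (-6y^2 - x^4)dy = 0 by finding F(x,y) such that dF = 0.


Check exactness: ∂M/∂y = -4x^3 and ∂N/∂x = -4x^3; equal, so the equation is exact.
Integrate M with respect to x (treating y as constant): ∫M dx = -3x^2 - x^4y + h(y).
Differentiate w.r.t. y and set equal to N: the x-dependent terms already match, leaving h'(y) = -6y^2. Integrate: h(y) = -2y^3.
So F(x,y) = -3x^2 - 2y^3 - x^4y.
General solution: -3x^2 - 2y^3 - x^4y = C.


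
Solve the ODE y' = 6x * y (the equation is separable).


Separate variables: dy/y = 6x dx.
Integrate: ln|y| = 3x^2 + C₀.
Exponentiate: y = Ce^(3x^2).


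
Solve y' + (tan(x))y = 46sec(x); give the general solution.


P(x) = tan(x) ⇒ μ = e^(∫tan(x)dx) = sec(x).
(sec(x) y)' = 46sec²(x) ⇒ sec(x) y = 46tan(x) + C.
Multiply by cos(x): y = 46sin(x) + C·cos(x).


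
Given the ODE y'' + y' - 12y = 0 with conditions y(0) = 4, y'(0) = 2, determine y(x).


Characteristic roots of r² + r - 12 = 0 are 3, -4.
General solution y = c₁ e^(3x) + c₂ e^(-4x).
Apply y(0) = 4: c₁ + c₂ = 4. Apply y'(0) = 2: 3 c₁ - 4 c₂ = 2.
Solve: c₁ = 18/7, c₂ = 10/7.
Particular solution: y = (18/7)e^(3x) + (10/7)e^(-4x).
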